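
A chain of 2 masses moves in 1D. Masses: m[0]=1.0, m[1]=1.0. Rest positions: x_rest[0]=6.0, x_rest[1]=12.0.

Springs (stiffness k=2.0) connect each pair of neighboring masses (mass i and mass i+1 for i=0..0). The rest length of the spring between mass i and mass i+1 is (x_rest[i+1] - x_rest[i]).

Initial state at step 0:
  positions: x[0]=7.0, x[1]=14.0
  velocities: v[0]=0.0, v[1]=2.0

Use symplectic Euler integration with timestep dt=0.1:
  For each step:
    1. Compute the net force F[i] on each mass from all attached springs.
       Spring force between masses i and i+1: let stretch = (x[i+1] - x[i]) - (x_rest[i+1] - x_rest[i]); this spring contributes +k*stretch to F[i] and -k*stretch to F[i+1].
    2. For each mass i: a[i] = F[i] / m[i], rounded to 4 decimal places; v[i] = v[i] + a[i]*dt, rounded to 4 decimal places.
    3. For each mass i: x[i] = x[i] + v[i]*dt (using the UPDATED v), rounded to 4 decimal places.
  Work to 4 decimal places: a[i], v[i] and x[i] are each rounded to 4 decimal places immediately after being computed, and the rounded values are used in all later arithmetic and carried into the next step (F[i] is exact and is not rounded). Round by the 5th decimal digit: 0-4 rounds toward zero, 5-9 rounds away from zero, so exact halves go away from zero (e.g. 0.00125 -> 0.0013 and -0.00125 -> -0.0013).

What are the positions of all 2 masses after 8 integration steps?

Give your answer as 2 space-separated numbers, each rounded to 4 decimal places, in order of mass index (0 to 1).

Step 0: x=[7.0000 14.0000] v=[0.0000 2.0000]
Step 1: x=[7.0200 14.1800] v=[0.2000 1.8000]
Step 2: x=[7.0632 14.3368] v=[0.4320 1.5680]
Step 3: x=[7.1319 14.4681] v=[0.6867 1.3133]
Step 4: x=[7.2273 14.5727] v=[0.9539 1.0461]
Step 5: x=[7.3496 14.6504] v=[1.2230 0.7770]
Step 6: x=[7.4979 14.7021] v=[1.4832 0.5168]
Step 7: x=[7.6703 14.7297] v=[1.7240 0.2760]
Step 8: x=[7.8639 14.7361] v=[1.9359 0.0641]

Answer: 7.8639 14.7361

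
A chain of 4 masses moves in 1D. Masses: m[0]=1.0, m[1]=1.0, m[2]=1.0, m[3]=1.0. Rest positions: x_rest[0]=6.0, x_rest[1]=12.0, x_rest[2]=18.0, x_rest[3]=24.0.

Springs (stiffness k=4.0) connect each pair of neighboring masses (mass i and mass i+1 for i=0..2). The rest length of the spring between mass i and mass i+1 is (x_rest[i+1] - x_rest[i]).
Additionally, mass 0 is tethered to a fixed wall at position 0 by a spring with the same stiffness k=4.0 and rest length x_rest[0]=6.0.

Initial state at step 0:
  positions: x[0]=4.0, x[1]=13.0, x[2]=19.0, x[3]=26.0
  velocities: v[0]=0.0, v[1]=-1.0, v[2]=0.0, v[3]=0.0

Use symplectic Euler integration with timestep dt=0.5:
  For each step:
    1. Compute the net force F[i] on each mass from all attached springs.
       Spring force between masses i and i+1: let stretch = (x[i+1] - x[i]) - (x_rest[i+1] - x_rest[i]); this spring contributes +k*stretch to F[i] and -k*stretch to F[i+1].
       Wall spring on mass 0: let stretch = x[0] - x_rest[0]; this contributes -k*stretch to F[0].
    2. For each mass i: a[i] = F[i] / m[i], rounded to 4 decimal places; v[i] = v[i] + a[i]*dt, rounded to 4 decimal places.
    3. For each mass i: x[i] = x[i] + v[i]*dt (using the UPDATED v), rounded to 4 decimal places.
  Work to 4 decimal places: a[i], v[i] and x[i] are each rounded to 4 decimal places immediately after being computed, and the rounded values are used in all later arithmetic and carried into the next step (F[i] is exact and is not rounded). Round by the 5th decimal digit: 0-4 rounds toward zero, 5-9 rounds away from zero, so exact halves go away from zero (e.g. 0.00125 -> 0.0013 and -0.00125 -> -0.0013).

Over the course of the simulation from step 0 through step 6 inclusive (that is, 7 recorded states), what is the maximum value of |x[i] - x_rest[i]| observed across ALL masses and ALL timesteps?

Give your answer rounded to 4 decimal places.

Answer: 4.5000

Derivation:
Step 0: x=[4.0000 13.0000 19.0000 26.0000] v=[0.0000 -1.0000 0.0000 0.0000]
Step 1: x=[9.0000 9.5000 20.0000 25.0000] v=[10.0000 -7.0000 2.0000 -2.0000]
Step 2: x=[5.5000 16.0000 15.5000 25.0000] v=[-7.0000 13.0000 -9.0000 0.0000]
Step 3: x=[7.0000 11.5000 21.0000 21.5000] v=[3.0000 -9.0000 11.0000 -7.0000]
Step 4: x=[6.0000 12.0000 17.5000 23.5000] v=[-2.0000 1.0000 -7.0000 4.0000]
Step 5: x=[5.0000 12.0000 14.5000 25.5000] v=[-2.0000 0.0000 -6.0000 4.0000]
Step 6: x=[6.0000 7.5000 20.0000 22.5000] v=[2.0000 -9.0000 11.0000 -6.0000]
Max displacement = 4.5000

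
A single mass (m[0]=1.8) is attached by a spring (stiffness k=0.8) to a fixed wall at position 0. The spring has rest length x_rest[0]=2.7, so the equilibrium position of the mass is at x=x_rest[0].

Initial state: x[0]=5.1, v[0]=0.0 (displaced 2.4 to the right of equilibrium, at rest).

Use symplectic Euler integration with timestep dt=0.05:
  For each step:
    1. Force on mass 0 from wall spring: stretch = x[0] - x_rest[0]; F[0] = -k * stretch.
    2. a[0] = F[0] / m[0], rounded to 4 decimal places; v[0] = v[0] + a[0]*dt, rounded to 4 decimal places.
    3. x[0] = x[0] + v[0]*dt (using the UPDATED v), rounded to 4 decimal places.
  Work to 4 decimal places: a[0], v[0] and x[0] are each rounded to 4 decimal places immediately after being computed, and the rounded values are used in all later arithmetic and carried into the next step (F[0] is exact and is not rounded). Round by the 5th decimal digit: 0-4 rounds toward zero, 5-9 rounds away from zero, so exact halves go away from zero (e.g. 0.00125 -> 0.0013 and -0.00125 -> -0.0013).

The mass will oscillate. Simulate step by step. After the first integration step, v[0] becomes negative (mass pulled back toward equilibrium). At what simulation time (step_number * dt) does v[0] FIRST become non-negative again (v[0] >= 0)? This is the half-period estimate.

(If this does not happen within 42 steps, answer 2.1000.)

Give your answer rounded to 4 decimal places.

Answer: 2.1000

Derivation:
Step 0: x=[5.1000] v=[0.0000]
Step 1: x=[5.0973] v=[-0.0533]
Step 2: x=[5.0920] v=[-0.1066]
Step 3: x=[5.0840] v=[-0.1598]
Step 4: x=[5.0734] v=[-0.2128]
Step 5: x=[5.0601] v=[-0.2655]
Step 6: x=[5.0442] v=[-0.3179]
Step 7: x=[5.0257] v=[-0.3700]
Step 8: x=[5.0046] v=[-0.4217]
Step 9: x=[4.9810] v=[-0.4729]
Step 10: x=[4.9548] v=[-0.5236]
Step 11: x=[4.9261] v=[-0.5737]
Step 12: x=[4.8949] v=[-0.6232]
Step 13: x=[4.8613] v=[-0.6720]
Step 14: x=[4.8253] v=[-0.7200]
Step 15: x=[4.7869] v=[-0.7672]
Step 16: x=[4.7462] v=[-0.8136]
Step 17: x=[4.7032] v=[-0.8591]
Step 18: x=[4.6580] v=[-0.9036]
Step 19: x=[4.6106] v=[-0.9471]
Step 20: x=[4.5611] v=[-0.9896]
Step 21: x=[4.5096] v=[-1.0310]
Step 22: x=[4.4560] v=[-1.0712]
Step 23: x=[4.4005] v=[-1.1102]
Step 24: x=[4.3431] v=[-1.1480]
Step 25: x=[4.2839] v=[-1.1845]
Step 26: x=[4.2229] v=[-1.2197]
Step 27: x=[4.1602] v=[-1.2535]
Step 28: x=[4.0959] v=[-1.2860]
Step 29: x=[4.0301] v=[-1.3170]
Step 30: x=[3.9628] v=[-1.3466]
Step 31: x=[3.8941] v=[-1.3747]
Step 32: x=[3.8240] v=[-1.4012]
Step 33: x=[3.7527] v=[-1.4262]
Step 34: x=[3.6802] v=[-1.4496]
Step 35: x=[3.6066] v=[-1.4714]
Step 36: x=[3.5320] v=[-1.4915]
Step 37: x=[3.4565] v=[-1.5100]
Step 38: x=[3.3802] v=[-1.5268]
Step 39: x=[3.3031] v=[-1.5419]
Step 40: x=[3.2253] v=[-1.5553]
Step 41: x=[3.1470] v=[-1.5670]
Step 42: x=[3.0682] v=[-1.5769]
v[0] did not become non-negative within 42 steps; using fallback time=2.1000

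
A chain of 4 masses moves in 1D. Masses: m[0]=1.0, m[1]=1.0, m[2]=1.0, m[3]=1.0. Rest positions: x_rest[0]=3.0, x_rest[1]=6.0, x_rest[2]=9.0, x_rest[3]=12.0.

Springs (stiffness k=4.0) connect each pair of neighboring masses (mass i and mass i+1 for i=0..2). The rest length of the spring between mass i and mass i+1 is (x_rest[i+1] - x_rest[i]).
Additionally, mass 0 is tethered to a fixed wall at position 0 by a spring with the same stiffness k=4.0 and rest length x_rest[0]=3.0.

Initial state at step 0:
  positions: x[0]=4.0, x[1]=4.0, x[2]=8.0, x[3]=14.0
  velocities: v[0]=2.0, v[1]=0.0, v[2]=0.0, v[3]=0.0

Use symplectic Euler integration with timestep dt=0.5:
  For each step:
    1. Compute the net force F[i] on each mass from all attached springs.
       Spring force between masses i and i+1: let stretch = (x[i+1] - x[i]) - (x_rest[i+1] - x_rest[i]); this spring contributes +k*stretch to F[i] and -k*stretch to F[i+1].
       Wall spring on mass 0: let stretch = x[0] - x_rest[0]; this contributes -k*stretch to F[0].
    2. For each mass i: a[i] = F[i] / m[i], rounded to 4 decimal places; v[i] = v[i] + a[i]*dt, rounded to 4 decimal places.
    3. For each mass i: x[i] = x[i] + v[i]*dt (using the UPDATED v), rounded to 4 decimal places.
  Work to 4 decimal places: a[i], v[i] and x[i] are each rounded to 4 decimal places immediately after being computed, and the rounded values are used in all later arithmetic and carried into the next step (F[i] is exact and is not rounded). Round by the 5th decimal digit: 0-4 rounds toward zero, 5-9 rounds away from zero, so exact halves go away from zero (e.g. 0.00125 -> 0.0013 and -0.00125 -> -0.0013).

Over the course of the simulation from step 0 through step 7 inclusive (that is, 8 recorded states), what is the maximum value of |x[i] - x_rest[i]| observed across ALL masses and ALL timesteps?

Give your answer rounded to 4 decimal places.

Answer: 3.0000

Derivation:
Step 0: x=[4.0000 4.0000 8.0000 14.0000] v=[2.0000 0.0000 0.0000 0.0000]
Step 1: x=[1.0000 8.0000 10.0000 11.0000] v=[-6.0000 8.0000 4.0000 -6.0000]
Step 2: x=[4.0000 7.0000 11.0000 10.0000] v=[6.0000 -2.0000 2.0000 -2.0000]
Step 3: x=[6.0000 7.0000 7.0000 13.0000] v=[4.0000 0.0000 -8.0000 6.0000]
Step 4: x=[3.0000 6.0000 9.0000 13.0000] v=[-6.0000 -2.0000 4.0000 0.0000]
Step 5: x=[0.0000 5.0000 12.0000 12.0000] v=[-6.0000 -2.0000 6.0000 -2.0000]
Step 6: x=[2.0000 6.0000 8.0000 14.0000] v=[4.0000 2.0000 -8.0000 4.0000]
Step 7: x=[6.0000 5.0000 8.0000 13.0000] v=[8.0000 -2.0000 0.0000 -2.0000]
Max displacement = 3.0000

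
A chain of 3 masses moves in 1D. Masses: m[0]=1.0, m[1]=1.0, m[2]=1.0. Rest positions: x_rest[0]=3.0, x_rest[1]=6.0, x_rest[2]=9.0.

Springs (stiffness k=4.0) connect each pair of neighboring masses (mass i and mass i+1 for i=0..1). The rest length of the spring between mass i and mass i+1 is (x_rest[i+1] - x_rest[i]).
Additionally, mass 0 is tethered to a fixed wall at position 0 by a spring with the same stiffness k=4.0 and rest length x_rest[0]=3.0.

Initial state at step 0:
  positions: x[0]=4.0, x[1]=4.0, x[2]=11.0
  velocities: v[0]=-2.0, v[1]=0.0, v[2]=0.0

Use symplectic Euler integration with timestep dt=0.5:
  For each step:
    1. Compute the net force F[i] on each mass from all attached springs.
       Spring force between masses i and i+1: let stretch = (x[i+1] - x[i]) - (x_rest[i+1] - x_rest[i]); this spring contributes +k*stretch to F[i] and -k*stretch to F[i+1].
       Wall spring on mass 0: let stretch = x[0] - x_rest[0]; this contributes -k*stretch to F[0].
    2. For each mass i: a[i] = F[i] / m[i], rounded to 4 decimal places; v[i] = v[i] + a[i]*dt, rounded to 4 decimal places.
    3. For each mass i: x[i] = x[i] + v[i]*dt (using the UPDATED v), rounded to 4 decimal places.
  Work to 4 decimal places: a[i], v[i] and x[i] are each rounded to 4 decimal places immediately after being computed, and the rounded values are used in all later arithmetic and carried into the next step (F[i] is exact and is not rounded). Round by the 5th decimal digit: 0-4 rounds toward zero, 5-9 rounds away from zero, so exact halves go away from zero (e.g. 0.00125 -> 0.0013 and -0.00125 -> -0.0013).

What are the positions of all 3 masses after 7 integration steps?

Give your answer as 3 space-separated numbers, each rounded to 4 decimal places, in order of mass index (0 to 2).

Answer: 2.0000 8.0000 7.0000

Derivation:
Step 0: x=[4.0000 4.0000 11.0000] v=[-2.0000 0.0000 0.0000]
Step 1: x=[-1.0000 11.0000 7.0000] v=[-10.0000 14.0000 -8.0000]
Step 2: x=[7.0000 2.0000 10.0000] v=[16.0000 -18.0000 6.0000]
Step 3: x=[3.0000 6.0000 8.0000] v=[-8.0000 8.0000 -4.0000]
Step 4: x=[-1.0000 9.0000 7.0000] v=[-8.0000 6.0000 -2.0000]
Step 5: x=[6.0000 0.0000 11.0000] v=[14.0000 -18.0000 8.0000]
Step 6: x=[1.0000 8.0000 7.0000] v=[-10.0000 16.0000 -8.0000]
Step 7: x=[2.0000 8.0000 7.0000] v=[2.0000 0.0000 0.0000]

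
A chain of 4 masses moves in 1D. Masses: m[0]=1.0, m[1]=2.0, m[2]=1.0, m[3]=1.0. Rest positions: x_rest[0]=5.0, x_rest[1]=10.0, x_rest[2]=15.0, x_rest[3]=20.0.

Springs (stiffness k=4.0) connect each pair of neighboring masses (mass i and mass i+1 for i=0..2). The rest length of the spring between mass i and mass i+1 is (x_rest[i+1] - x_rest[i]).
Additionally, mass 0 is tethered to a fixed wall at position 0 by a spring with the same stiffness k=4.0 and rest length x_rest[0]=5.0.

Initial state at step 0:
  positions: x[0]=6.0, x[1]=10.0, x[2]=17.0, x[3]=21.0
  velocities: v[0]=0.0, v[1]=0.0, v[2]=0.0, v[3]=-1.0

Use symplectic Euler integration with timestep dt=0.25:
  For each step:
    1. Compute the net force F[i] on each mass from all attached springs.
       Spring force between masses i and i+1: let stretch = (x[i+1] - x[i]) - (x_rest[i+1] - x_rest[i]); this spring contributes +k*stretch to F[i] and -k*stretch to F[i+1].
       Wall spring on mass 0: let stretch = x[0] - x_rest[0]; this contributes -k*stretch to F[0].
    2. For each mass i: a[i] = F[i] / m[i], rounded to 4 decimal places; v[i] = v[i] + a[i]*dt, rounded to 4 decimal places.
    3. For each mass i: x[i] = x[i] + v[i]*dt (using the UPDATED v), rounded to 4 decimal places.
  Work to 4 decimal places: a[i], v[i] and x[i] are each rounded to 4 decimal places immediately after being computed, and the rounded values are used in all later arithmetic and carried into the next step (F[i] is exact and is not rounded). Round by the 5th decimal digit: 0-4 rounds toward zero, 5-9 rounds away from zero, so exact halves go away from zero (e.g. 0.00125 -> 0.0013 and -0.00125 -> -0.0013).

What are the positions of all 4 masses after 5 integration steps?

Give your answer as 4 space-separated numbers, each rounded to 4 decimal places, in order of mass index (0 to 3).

Step 0: x=[6.0000 10.0000 17.0000 21.0000] v=[0.0000 0.0000 0.0000 -1.0000]
Step 1: x=[5.5000 10.3750 16.2500 21.0000] v=[-2.0000 1.5000 -3.0000 0.0000]
Step 2: x=[4.8438 10.8750 15.2188 21.0625] v=[-2.6250 2.0000 -4.1250 0.2500]
Step 3: x=[4.4844 11.1641 14.5625 20.9141] v=[-1.4376 1.1563 -2.6251 -0.5937]
Step 4: x=[4.6738 11.0430 14.6445 20.4278] v=[0.7577 -0.4844 0.3281 -1.9453]
Step 5: x=[5.2871 10.5759 15.2720 19.7457] v=[2.4531 -1.8683 2.5099 -2.7286]

Answer: 5.2871 10.5759 15.2720 19.7457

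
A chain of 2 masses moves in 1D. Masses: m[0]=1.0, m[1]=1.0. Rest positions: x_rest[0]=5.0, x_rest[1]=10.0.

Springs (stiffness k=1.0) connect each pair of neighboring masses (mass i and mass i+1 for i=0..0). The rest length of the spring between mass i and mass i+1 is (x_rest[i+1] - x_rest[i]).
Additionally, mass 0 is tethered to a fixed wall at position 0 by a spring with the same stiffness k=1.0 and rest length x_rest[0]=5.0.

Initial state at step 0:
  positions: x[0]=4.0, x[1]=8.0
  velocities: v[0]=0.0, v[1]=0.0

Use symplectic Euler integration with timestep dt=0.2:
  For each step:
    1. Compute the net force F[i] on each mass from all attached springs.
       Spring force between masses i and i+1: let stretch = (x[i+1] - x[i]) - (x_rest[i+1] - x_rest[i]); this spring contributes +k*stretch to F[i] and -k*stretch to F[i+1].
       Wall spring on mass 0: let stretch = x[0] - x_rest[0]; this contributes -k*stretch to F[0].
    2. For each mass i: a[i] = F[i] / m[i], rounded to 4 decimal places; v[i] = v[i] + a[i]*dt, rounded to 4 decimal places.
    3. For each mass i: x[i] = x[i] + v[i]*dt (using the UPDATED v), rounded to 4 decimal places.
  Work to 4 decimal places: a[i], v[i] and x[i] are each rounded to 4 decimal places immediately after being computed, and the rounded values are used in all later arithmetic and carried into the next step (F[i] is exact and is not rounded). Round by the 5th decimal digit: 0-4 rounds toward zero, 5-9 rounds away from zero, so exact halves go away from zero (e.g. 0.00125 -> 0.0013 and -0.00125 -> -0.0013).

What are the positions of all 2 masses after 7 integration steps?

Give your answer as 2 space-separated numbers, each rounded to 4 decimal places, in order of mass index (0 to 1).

Answer: 4.1645 8.9432

Derivation:
Step 0: x=[4.0000 8.0000] v=[0.0000 0.0000]
Step 1: x=[4.0000 8.0400] v=[0.0000 0.2000]
Step 2: x=[4.0016 8.1184] v=[0.0080 0.3920]
Step 3: x=[4.0078 8.2321] v=[0.0310 0.5686]
Step 4: x=[4.0227 8.3768] v=[0.0743 0.7237]
Step 5: x=[4.0508 8.5474] v=[0.1406 0.8529]
Step 6: x=[4.0968 8.7381] v=[0.2298 0.9536]
Step 7: x=[4.1645 8.9432] v=[0.3387 1.0253]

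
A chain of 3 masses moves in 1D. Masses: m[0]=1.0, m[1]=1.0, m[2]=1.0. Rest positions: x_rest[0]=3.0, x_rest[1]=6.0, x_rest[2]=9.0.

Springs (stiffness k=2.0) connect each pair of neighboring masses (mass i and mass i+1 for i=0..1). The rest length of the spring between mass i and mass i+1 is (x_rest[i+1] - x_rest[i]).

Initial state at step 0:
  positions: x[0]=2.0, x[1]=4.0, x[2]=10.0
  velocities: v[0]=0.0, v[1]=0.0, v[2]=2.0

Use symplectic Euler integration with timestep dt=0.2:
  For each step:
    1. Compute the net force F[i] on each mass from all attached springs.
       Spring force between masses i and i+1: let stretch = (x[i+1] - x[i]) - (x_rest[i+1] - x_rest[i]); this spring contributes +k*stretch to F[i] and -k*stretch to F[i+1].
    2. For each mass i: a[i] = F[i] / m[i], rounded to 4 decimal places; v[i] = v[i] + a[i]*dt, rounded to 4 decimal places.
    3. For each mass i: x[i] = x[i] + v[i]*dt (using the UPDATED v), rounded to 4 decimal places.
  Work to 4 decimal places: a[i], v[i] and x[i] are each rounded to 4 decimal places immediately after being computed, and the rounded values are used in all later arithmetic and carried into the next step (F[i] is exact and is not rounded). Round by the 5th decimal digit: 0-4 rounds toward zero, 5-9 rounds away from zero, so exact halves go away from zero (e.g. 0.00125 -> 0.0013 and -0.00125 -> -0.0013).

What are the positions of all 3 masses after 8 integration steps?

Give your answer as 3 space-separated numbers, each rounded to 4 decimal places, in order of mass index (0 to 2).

Answer: 3.1713 7.2709 8.7582

Derivation:
Step 0: x=[2.0000 4.0000 10.0000] v=[0.0000 0.0000 2.0000]
Step 1: x=[1.9200 4.3200 10.1600] v=[-0.4000 1.6000 0.8000]
Step 2: x=[1.7920 4.9152 10.0928] v=[-0.6400 2.9760 -0.3360]
Step 3: x=[1.6739 5.6748 9.8514] v=[-0.5907 3.7978 -1.2070]
Step 4: x=[1.6358 6.4484 9.5159] v=[-0.1903 3.8681 -1.6776]
Step 5: x=[1.7427 7.0824 9.1750] v=[0.5347 3.1701 -1.7046]
Step 6: x=[2.0368 7.4567 8.9067] v=[1.4706 1.8713 -1.3416]
Step 7: x=[2.5245 7.5134 8.7624] v=[2.4386 0.2833 -0.7216]
Step 8: x=[3.1713 7.2709 8.7582] v=[3.2342 -1.2127 -0.0212]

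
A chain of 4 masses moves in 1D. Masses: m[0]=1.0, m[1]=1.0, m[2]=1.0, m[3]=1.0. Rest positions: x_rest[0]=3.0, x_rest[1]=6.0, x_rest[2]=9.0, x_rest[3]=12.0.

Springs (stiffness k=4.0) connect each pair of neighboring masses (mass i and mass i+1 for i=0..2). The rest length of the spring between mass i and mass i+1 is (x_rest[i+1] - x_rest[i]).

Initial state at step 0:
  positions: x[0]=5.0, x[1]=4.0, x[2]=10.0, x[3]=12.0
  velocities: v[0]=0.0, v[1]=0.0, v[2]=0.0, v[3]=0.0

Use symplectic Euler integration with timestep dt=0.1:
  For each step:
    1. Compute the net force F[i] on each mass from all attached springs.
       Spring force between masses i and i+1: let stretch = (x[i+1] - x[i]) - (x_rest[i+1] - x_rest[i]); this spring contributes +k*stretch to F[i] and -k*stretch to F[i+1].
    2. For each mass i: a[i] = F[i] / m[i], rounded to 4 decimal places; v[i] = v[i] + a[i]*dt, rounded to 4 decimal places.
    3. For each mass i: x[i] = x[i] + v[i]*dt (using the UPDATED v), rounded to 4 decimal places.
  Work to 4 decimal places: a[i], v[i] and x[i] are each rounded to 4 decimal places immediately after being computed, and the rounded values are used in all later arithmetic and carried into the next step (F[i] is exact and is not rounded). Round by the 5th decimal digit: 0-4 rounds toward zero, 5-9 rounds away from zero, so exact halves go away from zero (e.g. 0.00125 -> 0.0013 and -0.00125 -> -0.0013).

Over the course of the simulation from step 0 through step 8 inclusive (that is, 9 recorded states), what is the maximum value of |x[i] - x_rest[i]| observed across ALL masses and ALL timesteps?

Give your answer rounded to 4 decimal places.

Answer: 2.5127

Derivation:
Step 0: x=[5.0000 4.0000 10.0000 12.0000] v=[0.0000 0.0000 0.0000 0.0000]
Step 1: x=[4.8400 4.2800 9.8400 12.0400] v=[-1.6000 2.8000 -1.6000 0.4000]
Step 2: x=[4.5376 4.8048 9.5456 12.1120] v=[-3.0240 5.2480 -2.9440 0.7200]
Step 3: x=[4.1259 5.5085 9.1642 12.2013] v=[-4.1171 7.0374 -3.8138 0.8934]
Step 4: x=[3.6495 6.3032 8.7581 12.2892] v=[-4.7641 7.9466 -4.0612 0.8786]
Step 5: x=[3.1592 7.0899 8.3950 12.3558] v=[-4.9026 7.8671 -3.6307 0.6662]
Step 6: x=[2.7062 7.7716 8.1382 12.3840] v=[-4.5303 6.8169 -2.5684 0.2819]
Step 7: x=[2.3358 8.2653 8.0365 12.3624] v=[-3.7041 4.9374 -1.0167 -0.2164]
Step 8: x=[2.0826 8.5127 8.1170 12.2877] v=[-2.5323 2.4741 0.8052 -0.7468]
Max displacement = 2.5127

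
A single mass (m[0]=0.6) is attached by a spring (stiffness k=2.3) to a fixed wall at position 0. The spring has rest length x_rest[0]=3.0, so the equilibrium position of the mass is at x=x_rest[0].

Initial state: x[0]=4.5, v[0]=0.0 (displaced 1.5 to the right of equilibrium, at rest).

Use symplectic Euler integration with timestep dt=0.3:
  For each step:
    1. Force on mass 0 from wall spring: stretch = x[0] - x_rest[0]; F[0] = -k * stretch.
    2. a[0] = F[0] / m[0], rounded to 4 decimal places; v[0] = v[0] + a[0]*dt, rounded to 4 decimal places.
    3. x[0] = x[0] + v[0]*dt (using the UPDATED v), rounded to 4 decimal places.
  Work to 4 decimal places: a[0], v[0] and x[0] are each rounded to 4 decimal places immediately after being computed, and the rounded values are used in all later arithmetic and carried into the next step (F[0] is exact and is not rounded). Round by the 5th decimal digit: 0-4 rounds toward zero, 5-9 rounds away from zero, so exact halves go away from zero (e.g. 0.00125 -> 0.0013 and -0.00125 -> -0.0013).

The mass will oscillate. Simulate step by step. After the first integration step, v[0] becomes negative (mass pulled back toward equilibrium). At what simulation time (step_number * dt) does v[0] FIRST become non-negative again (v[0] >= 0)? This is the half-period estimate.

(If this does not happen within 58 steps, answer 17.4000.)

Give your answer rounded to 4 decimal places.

Step 0: x=[4.5000] v=[0.0000]
Step 1: x=[3.9825] v=[-1.7250]
Step 2: x=[3.1260] v=[-2.8549]
Step 3: x=[2.2261] v=[-2.9998]
Step 4: x=[1.5932] v=[-2.1098]
Step 5: x=[1.4456] v=[-0.4920]
Step 6: x=[1.8343] v=[1.2956]
First v>=0 after going negative at step 6, time=1.8000

Answer: 1.8000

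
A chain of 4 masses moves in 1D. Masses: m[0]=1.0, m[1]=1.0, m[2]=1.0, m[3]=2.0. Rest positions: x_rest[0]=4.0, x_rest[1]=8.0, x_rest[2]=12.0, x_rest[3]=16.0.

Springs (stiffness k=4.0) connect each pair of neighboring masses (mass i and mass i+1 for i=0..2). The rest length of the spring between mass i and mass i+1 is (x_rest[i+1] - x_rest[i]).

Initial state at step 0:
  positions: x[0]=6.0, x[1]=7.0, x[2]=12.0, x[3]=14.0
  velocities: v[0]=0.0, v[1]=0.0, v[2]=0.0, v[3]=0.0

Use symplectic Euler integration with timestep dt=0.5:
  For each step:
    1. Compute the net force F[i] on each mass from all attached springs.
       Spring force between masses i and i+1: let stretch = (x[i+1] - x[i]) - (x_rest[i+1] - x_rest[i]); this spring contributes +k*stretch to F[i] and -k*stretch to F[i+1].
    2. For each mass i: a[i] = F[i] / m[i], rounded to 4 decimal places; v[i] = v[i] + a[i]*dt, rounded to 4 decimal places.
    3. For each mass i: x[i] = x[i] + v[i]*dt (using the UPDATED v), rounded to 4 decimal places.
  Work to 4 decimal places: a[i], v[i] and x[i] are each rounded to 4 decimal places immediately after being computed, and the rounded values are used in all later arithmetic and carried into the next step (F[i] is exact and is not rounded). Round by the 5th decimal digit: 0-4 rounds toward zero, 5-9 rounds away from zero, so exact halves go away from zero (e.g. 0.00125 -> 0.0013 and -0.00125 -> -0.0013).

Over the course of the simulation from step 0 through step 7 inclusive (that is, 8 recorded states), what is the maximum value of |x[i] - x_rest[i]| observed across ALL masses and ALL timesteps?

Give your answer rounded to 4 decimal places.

Answer: 4.5000

Derivation:
Step 0: x=[6.0000 7.0000 12.0000 14.0000] v=[0.0000 0.0000 0.0000 0.0000]
Step 1: x=[3.0000 11.0000 9.0000 15.0000] v=[-6.0000 8.0000 -6.0000 2.0000]
Step 2: x=[4.0000 5.0000 14.0000 15.0000] v=[2.0000 -12.0000 10.0000 0.0000]
Step 3: x=[2.0000 7.0000 11.0000 16.5000] v=[-4.0000 4.0000 -6.0000 3.0000]
Step 4: x=[1.0000 8.0000 9.5000 17.2500] v=[-2.0000 2.0000 -3.0000 1.5000]
Step 5: x=[3.0000 3.5000 14.2500 16.1250] v=[4.0000 -9.0000 9.5000 -2.2500]
Step 6: x=[1.5000 9.2500 10.1250 16.0625] v=[-3.0000 11.5000 -8.2500 -0.1250]
Step 7: x=[3.7500 8.1250 11.0625 15.0313] v=[4.5000 -2.2500 1.8750 -2.0625]
Max displacement = 4.5000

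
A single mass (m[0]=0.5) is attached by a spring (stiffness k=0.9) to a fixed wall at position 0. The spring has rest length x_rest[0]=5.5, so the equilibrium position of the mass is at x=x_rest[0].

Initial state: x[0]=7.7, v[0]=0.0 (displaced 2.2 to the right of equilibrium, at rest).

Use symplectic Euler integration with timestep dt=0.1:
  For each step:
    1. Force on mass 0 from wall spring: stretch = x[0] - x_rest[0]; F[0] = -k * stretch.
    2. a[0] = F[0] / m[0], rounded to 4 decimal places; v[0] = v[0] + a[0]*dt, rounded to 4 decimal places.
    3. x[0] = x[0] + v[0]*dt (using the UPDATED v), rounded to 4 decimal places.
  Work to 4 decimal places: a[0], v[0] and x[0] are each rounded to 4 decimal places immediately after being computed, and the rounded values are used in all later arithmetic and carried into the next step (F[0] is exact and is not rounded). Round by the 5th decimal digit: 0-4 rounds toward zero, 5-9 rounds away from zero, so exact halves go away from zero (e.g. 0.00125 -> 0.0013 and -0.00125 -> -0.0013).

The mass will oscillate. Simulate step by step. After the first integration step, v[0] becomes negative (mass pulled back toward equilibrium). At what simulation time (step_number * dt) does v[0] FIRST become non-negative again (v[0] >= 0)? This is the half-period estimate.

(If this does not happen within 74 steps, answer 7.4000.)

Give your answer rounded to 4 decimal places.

Answer: 2.4000

Derivation:
Step 0: x=[7.7000] v=[0.0000]
Step 1: x=[7.6604] v=[-0.3960]
Step 2: x=[7.5819] v=[-0.7849]
Step 3: x=[7.4659] v=[-1.1596]
Step 4: x=[7.3146] v=[-1.5135]
Step 5: x=[7.1306] v=[-1.8401]
Step 6: x=[6.9172] v=[-2.1336]
Step 7: x=[6.6783] v=[-2.3887]
Step 8: x=[6.4182] v=[-2.6008]
Step 9: x=[6.1416] v=[-2.7661]
Step 10: x=[5.8534] v=[-2.8816]
Step 11: x=[5.5589] v=[-2.9452]
Step 12: x=[5.2633] v=[-2.9558]
Step 13: x=[4.9720] v=[-2.9132]
Step 14: x=[4.6902] v=[-2.8182]
Step 15: x=[4.4230] v=[-2.6724]
Step 16: x=[4.1752] v=[-2.4785]
Step 17: x=[3.9512] v=[-2.2400]
Step 18: x=[3.7551] v=[-1.9612]
Step 19: x=[3.5904] v=[-1.6471]
Step 20: x=[3.4601] v=[-1.3034]
Step 21: x=[3.3665] v=[-0.9362]
Step 22: x=[3.3113] v=[-0.5522]
Step 23: x=[3.2955] v=[-0.1582]
Step 24: x=[3.3194] v=[0.2386]
First v>=0 after going negative at step 24, time=2.4000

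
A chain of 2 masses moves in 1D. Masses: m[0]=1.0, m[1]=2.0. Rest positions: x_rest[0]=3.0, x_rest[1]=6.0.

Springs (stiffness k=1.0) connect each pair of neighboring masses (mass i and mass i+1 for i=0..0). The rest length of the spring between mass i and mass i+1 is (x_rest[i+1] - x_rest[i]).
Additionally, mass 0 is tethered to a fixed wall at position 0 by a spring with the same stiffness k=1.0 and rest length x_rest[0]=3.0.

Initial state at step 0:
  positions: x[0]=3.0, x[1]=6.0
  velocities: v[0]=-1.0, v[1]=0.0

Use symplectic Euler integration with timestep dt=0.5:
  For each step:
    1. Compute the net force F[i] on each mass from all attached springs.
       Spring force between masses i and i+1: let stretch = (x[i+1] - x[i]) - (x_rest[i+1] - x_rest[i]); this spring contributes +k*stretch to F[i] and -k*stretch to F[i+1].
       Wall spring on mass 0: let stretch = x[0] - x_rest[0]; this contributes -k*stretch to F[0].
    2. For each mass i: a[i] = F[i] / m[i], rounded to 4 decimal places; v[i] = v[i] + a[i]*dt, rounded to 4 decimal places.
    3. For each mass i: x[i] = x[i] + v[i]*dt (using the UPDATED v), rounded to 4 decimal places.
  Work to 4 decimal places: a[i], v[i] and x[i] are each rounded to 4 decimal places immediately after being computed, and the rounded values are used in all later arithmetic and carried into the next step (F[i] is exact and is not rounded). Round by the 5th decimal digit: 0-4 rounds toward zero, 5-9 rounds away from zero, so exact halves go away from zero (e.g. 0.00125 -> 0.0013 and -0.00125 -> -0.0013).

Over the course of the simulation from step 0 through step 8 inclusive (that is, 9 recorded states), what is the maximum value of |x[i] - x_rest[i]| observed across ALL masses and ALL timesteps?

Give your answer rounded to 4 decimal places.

Answer: 0.7500

Derivation:
Step 0: x=[3.0000 6.0000] v=[-1.0000 0.0000]
Step 1: x=[2.5000 6.0000] v=[-1.0000 0.0000]
Step 2: x=[2.2500 5.9375] v=[-0.5000 -0.1250]
Step 3: x=[2.3594 5.7891] v=[0.2188 -0.2969]
Step 4: x=[2.7364 5.5869] v=[0.7540 -0.4044]
Step 5: x=[3.1420 5.4034] v=[0.8111 -0.3670]
Step 6: x=[3.3274 5.3122] v=[0.3708 -0.1824]
Step 7: x=[3.1772 5.3479] v=[-0.3005 0.0714]
Step 8: x=[2.7753 5.4873] v=[-0.8038 0.2788]
Max displacement = 0.7500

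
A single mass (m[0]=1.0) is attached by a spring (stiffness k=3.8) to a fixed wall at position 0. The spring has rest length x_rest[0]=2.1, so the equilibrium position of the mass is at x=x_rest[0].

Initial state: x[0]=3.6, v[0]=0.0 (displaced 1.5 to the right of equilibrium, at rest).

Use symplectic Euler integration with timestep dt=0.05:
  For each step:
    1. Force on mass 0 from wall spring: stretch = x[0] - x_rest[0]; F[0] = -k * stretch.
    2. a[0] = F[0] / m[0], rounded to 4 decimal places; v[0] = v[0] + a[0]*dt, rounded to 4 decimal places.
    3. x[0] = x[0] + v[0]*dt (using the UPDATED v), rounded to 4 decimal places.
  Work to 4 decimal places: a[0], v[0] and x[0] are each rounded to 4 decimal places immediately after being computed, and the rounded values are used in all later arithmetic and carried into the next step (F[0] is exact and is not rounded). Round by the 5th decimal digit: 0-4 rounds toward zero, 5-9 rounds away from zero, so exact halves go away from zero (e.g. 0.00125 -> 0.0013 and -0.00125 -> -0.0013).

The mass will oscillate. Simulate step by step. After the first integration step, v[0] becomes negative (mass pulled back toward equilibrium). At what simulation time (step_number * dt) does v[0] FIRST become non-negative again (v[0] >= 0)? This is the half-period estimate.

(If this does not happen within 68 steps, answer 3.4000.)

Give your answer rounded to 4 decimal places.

Answer: 1.6500

Derivation:
Step 0: x=[3.6000] v=[0.0000]
Step 1: x=[3.5858] v=[-0.2850]
Step 2: x=[3.5574] v=[-0.5673]
Step 3: x=[3.5152] v=[-0.8442]
Step 4: x=[3.4595] v=[-1.1131]
Step 5: x=[3.3909] v=[-1.3714]
Step 6: x=[3.3101] v=[-1.6167]
Step 7: x=[3.2178] v=[-1.8466]
Step 8: x=[3.1149] v=[-2.0590]
Step 9: x=[3.0023] v=[-2.2518]
Step 10: x=[2.8811] v=[-2.4232]
Step 11: x=[2.7525] v=[-2.5716]
Step 12: x=[2.6177] v=[-2.6956]
Step 13: x=[2.4780] v=[-2.7940]
Step 14: x=[2.3347] v=[-2.8658]
Step 15: x=[2.1892] v=[-2.9104]
Step 16: x=[2.0428] v=[-2.9274]
Step 17: x=[1.8970] v=[-2.9165]
Step 18: x=[1.7531] v=[-2.8779]
Step 19: x=[1.6125] v=[-2.8120]
Step 20: x=[1.4765] v=[-2.7194]
Step 21: x=[1.3465] v=[-2.6009]
Step 22: x=[1.2236] v=[-2.4577]
Step 23: x=[1.1090] v=[-2.2912]
Step 24: x=[1.0039] v=[-2.1029]
Step 25: x=[0.9092] v=[-1.8946]
Step 26: x=[0.8258] v=[-1.6684]
Step 27: x=[0.7545] v=[-1.4263]
Step 28: x=[0.6960] v=[-1.1707]
Step 29: x=[0.6508] v=[-0.9039]
Step 30: x=[0.6194] v=[-0.6286]
Step 31: x=[0.6020] v=[-0.3473]
Step 32: x=[0.5989] v=[-0.0627]
Step 33: x=[0.6100] v=[0.2225]
First v>=0 after going negative at step 33, time=1.6500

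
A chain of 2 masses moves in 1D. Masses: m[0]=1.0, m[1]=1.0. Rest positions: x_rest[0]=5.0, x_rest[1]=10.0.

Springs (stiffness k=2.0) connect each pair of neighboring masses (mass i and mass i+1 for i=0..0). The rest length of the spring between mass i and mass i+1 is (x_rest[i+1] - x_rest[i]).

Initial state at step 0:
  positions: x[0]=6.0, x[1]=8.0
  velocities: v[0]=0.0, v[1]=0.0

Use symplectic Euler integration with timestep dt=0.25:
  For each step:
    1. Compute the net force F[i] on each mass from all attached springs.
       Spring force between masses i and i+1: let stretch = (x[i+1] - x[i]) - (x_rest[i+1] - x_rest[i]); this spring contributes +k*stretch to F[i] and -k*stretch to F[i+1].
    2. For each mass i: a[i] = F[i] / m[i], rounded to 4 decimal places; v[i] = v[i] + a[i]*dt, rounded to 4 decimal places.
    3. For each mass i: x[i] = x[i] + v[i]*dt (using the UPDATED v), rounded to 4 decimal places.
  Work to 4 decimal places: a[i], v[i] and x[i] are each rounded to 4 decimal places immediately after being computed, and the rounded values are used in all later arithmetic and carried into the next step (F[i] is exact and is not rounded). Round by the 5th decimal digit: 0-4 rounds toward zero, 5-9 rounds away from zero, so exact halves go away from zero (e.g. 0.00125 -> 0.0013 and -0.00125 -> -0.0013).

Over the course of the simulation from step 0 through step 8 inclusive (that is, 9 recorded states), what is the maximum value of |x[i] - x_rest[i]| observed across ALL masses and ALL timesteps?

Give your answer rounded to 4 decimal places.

Answer: 2.0333

Derivation:
Step 0: x=[6.0000 8.0000] v=[0.0000 0.0000]
Step 1: x=[5.6250 8.3750] v=[-1.5000 1.5000]
Step 2: x=[4.9688 9.0313] v=[-2.6250 2.6250]
Step 3: x=[4.1954 9.8048] v=[-3.0938 3.0938]
Step 4: x=[3.4981 10.5021] v=[-2.7891 2.7891]
Step 5: x=[3.0513 10.9489] v=[-1.7871 1.7871]
Step 6: x=[2.9667 11.0335] v=[-0.3383 0.3383]
Step 7: x=[3.2655 10.7347] v=[1.1951 -1.1951]
Step 8: x=[3.8729 10.1273] v=[2.4297 -2.4297]
Max displacement = 2.0333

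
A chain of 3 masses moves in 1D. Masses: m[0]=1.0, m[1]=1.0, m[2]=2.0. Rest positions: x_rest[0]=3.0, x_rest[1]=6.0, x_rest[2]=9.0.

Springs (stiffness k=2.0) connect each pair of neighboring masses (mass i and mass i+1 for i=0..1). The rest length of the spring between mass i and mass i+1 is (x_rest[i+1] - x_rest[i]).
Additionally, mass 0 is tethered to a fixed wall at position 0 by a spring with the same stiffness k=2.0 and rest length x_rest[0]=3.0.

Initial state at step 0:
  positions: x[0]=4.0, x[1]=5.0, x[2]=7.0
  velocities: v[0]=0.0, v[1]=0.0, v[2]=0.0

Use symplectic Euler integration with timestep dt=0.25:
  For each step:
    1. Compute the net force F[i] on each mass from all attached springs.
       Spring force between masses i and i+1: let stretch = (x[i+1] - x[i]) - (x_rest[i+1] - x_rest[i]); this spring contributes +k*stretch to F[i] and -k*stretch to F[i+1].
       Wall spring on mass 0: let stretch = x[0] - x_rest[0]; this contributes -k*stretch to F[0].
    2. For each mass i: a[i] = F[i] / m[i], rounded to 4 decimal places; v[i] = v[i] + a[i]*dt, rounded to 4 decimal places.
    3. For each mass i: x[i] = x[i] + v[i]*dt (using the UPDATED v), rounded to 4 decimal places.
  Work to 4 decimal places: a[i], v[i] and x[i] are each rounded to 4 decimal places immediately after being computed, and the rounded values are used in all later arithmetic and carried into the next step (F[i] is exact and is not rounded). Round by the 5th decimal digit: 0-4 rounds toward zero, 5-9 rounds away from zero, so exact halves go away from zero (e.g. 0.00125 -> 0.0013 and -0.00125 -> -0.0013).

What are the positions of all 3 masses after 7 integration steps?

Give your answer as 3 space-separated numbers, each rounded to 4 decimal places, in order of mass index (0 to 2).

Answer: 1.5399 4.4711 8.5850

Derivation:
Step 0: x=[4.0000 5.0000 7.0000] v=[0.0000 0.0000 0.0000]
Step 1: x=[3.6250 5.1250 7.0625] v=[-1.5000 0.5000 0.2500]
Step 2: x=[2.9844 5.3047 7.1914] v=[-2.5625 0.7188 0.5156]
Step 3: x=[2.2608 5.4302 7.3899] v=[-2.8946 0.5020 0.7939]
Step 4: x=[1.6507 5.4045 7.6534] v=[-2.4403 -0.1029 1.0540]
Step 5: x=[1.3035 5.1907 7.9639] v=[-1.3888 -0.8554 1.2418]
Step 6: x=[1.2793 4.8376 8.2885] v=[-0.0970 -1.4124 1.2985]
Step 7: x=[1.5399 4.4711 8.5850] v=[1.0425 -1.4661 1.1858]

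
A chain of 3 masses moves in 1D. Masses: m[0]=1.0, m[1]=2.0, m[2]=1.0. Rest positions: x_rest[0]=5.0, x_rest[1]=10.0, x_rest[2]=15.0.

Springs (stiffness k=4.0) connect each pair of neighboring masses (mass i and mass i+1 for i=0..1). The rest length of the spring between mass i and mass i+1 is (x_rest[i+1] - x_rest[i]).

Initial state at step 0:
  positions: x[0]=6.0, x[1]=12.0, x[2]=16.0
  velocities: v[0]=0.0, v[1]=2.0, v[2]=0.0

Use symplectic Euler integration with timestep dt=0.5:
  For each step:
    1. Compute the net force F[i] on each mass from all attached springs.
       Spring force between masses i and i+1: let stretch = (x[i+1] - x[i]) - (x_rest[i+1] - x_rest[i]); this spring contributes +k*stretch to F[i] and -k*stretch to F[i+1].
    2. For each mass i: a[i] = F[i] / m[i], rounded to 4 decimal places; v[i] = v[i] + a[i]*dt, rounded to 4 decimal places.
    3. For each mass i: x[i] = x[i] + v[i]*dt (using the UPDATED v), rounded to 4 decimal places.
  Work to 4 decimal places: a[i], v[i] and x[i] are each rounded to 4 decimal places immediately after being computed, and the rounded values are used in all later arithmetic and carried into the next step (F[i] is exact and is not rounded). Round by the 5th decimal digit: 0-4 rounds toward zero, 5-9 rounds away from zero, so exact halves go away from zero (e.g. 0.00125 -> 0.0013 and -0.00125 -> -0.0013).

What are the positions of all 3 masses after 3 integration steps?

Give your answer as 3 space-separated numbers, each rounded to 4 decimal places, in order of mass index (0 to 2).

Step 0: x=[6.0000 12.0000 16.0000] v=[0.0000 2.0000 0.0000]
Step 1: x=[7.0000 12.0000 17.0000] v=[2.0000 0.0000 2.0000]
Step 2: x=[8.0000 12.0000 18.0000] v=[2.0000 0.0000 2.0000]
Step 3: x=[8.0000 13.0000 18.0000] v=[0.0000 2.0000 0.0000]

Answer: 8.0000 13.0000 18.0000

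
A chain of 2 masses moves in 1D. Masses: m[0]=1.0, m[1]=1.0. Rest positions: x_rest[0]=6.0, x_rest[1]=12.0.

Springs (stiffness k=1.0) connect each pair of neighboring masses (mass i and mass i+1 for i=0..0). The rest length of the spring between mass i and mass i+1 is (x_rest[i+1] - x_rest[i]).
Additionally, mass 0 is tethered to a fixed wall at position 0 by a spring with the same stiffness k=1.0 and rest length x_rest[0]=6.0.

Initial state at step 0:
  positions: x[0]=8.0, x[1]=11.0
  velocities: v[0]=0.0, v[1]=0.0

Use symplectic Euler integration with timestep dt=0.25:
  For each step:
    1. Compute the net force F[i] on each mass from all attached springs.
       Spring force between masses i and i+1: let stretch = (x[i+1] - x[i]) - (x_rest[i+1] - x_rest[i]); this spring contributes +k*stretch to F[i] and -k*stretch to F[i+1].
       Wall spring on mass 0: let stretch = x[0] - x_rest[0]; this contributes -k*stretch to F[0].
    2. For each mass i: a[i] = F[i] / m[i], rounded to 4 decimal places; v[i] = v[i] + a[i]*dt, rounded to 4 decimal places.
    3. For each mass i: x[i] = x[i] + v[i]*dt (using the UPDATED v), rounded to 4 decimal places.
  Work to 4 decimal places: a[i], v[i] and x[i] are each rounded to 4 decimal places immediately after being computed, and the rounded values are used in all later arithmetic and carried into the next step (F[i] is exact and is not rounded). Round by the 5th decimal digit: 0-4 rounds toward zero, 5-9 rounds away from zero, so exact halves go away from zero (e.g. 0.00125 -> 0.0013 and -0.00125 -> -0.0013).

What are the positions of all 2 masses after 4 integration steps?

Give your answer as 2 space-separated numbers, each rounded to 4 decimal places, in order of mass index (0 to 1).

Answer: 5.5800 12.4413

Derivation:
Step 0: x=[8.0000 11.0000] v=[0.0000 0.0000]
Step 1: x=[7.6875 11.1875] v=[-1.2500 0.7500]
Step 2: x=[7.1133 11.5313] v=[-2.2969 1.3750]
Step 3: x=[6.3706 11.9739] v=[-2.9707 1.7705]
Step 4: x=[5.5800 12.4413] v=[-3.1625 1.8697]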